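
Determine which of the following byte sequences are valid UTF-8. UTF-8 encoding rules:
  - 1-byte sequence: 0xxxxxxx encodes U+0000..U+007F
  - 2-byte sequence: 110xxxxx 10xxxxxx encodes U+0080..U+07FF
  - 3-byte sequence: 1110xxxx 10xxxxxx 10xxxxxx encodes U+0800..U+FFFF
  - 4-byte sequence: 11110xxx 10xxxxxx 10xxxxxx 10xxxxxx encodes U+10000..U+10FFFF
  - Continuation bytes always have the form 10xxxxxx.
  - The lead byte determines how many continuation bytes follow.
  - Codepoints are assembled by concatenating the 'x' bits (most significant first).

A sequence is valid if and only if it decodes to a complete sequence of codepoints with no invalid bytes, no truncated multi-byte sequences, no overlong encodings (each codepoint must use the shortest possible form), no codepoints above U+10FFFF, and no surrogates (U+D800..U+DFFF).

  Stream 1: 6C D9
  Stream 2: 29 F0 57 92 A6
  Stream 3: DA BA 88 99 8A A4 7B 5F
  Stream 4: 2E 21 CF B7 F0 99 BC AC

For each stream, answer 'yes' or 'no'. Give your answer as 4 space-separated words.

Stream 1: error at byte offset 2. INVALID
Stream 2: error at byte offset 2. INVALID
Stream 3: error at byte offset 2. INVALID
Stream 4: decodes cleanly. VALID

Answer: no no no yes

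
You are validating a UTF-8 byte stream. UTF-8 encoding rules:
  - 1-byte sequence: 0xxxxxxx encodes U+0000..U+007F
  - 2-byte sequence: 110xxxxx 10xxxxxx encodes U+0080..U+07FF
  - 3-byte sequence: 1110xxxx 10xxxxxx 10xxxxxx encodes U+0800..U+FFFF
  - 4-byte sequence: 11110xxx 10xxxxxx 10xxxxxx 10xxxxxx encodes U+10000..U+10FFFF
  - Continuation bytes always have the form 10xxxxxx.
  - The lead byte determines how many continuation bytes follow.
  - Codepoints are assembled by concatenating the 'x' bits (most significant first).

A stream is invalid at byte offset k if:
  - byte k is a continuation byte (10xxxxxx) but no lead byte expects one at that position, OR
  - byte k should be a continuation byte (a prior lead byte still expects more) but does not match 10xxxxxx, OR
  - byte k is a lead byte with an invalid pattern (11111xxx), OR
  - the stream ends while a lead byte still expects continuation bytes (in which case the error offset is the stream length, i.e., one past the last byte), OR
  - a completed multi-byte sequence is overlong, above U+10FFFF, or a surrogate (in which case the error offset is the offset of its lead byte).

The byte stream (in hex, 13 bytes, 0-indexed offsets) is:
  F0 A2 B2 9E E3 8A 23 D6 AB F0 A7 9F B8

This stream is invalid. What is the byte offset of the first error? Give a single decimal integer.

Answer: 6

Derivation:
Byte[0]=F0: 4-byte lead, need 3 cont bytes. acc=0x0
Byte[1]=A2: continuation. acc=(acc<<6)|0x22=0x22
Byte[2]=B2: continuation. acc=(acc<<6)|0x32=0x8B2
Byte[3]=9E: continuation. acc=(acc<<6)|0x1E=0x22C9E
Completed: cp=U+22C9E (starts at byte 0)
Byte[4]=E3: 3-byte lead, need 2 cont bytes. acc=0x3
Byte[5]=8A: continuation. acc=(acc<<6)|0x0A=0xCA
Byte[6]=23: expected 10xxxxxx continuation. INVALID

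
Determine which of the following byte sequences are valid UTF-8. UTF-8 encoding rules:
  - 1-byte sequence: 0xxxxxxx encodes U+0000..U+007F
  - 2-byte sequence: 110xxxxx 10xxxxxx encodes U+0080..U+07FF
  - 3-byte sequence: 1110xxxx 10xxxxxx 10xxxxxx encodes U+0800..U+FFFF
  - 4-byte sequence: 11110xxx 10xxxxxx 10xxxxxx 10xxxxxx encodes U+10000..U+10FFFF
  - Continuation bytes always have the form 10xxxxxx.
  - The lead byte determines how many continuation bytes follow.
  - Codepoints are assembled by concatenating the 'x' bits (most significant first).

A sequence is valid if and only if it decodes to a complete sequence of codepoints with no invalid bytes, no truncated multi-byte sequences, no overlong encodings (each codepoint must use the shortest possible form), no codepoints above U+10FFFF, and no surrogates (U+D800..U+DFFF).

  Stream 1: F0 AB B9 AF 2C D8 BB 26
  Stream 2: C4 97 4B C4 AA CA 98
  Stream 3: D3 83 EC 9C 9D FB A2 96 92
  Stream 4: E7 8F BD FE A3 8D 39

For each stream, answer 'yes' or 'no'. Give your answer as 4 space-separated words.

Answer: yes yes no no

Derivation:
Stream 1: decodes cleanly. VALID
Stream 2: decodes cleanly. VALID
Stream 3: error at byte offset 5. INVALID
Stream 4: error at byte offset 3. INVALID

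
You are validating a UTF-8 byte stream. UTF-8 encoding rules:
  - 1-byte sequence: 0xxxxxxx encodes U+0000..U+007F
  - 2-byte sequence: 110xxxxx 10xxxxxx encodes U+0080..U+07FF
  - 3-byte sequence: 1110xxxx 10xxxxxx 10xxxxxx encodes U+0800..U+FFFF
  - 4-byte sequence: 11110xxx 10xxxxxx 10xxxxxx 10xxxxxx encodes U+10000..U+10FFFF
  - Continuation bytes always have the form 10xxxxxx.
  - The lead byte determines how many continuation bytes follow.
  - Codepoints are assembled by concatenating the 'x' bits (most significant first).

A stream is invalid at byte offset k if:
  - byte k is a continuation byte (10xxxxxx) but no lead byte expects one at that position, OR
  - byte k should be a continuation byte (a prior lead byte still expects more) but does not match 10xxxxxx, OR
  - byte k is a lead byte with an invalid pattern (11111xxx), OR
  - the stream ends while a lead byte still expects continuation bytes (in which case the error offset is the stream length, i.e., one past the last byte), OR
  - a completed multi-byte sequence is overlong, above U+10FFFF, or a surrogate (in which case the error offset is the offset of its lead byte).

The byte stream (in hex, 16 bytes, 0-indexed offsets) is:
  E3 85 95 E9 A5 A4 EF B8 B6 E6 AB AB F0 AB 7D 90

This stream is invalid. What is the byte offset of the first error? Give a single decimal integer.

Answer: 14

Derivation:
Byte[0]=E3: 3-byte lead, need 2 cont bytes. acc=0x3
Byte[1]=85: continuation. acc=(acc<<6)|0x05=0xC5
Byte[2]=95: continuation. acc=(acc<<6)|0x15=0x3155
Completed: cp=U+3155 (starts at byte 0)
Byte[3]=E9: 3-byte lead, need 2 cont bytes. acc=0x9
Byte[4]=A5: continuation. acc=(acc<<6)|0x25=0x265
Byte[5]=A4: continuation. acc=(acc<<6)|0x24=0x9964
Completed: cp=U+9964 (starts at byte 3)
Byte[6]=EF: 3-byte lead, need 2 cont bytes. acc=0xF
Byte[7]=B8: continuation. acc=(acc<<6)|0x38=0x3F8
Byte[8]=B6: continuation. acc=(acc<<6)|0x36=0xFE36
Completed: cp=U+FE36 (starts at byte 6)
Byte[9]=E6: 3-byte lead, need 2 cont bytes. acc=0x6
Byte[10]=AB: continuation. acc=(acc<<6)|0x2B=0x1AB
Byte[11]=AB: continuation. acc=(acc<<6)|0x2B=0x6AEB
Completed: cp=U+6AEB (starts at byte 9)
Byte[12]=F0: 4-byte lead, need 3 cont bytes. acc=0x0
Byte[13]=AB: continuation. acc=(acc<<6)|0x2B=0x2B
Byte[14]=7D: expected 10xxxxxx continuation. INVALID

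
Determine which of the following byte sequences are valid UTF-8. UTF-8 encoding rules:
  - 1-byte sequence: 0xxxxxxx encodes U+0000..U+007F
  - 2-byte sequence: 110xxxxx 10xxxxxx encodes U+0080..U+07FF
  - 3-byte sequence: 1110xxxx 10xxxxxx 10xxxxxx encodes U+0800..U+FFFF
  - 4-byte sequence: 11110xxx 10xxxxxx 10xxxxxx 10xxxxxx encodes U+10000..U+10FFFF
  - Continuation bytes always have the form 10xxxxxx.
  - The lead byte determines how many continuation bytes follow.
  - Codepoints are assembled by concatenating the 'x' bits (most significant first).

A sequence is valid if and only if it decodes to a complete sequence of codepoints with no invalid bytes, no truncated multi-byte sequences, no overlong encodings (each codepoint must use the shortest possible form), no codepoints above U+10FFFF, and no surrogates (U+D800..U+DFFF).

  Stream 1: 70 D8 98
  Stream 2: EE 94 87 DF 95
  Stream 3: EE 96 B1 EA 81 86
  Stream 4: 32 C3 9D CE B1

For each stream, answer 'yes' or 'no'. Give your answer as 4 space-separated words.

Answer: yes yes yes yes

Derivation:
Stream 1: decodes cleanly. VALID
Stream 2: decodes cleanly. VALID
Stream 3: decodes cleanly. VALID
Stream 4: decodes cleanly. VALID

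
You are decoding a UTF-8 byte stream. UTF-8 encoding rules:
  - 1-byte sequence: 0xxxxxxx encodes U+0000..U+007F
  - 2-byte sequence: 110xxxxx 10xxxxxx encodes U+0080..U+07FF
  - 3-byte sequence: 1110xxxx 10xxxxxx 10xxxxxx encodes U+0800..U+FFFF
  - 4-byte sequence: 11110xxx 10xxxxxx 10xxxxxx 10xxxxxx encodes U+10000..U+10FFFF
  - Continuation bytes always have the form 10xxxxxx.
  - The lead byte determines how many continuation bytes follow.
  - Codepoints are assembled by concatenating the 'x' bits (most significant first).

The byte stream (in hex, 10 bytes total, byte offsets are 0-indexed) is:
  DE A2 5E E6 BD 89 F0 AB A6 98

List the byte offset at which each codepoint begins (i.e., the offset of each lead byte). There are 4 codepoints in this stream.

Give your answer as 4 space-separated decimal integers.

Answer: 0 2 3 6

Derivation:
Byte[0]=DE: 2-byte lead, need 1 cont bytes. acc=0x1E
Byte[1]=A2: continuation. acc=(acc<<6)|0x22=0x7A2
Completed: cp=U+07A2 (starts at byte 0)
Byte[2]=5E: 1-byte ASCII. cp=U+005E
Byte[3]=E6: 3-byte lead, need 2 cont bytes. acc=0x6
Byte[4]=BD: continuation. acc=(acc<<6)|0x3D=0x1BD
Byte[5]=89: continuation. acc=(acc<<6)|0x09=0x6F49
Completed: cp=U+6F49 (starts at byte 3)
Byte[6]=F0: 4-byte lead, need 3 cont bytes. acc=0x0
Byte[7]=AB: continuation. acc=(acc<<6)|0x2B=0x2B
Byte[8]=A6: continuation. acc=(acc<<6)|0x26=0xAE6
Byte[9]=98: continuation. acc=(acc<<6)|0x18=0x2B998
Completed: cp=U+2B998 (starts at byte 6)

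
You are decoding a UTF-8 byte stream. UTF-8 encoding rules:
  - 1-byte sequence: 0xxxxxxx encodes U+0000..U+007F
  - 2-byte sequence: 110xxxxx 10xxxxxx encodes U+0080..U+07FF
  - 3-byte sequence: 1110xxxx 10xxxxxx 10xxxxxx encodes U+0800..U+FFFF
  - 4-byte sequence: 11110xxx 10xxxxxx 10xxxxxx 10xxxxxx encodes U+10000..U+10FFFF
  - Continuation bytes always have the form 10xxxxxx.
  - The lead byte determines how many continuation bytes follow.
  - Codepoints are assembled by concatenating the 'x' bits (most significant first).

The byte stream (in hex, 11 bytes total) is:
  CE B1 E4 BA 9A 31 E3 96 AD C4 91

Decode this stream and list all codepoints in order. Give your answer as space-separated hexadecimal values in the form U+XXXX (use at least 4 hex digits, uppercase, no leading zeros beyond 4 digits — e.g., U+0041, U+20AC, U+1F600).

Answer: U+03B1 U+4E9A U+0031 U+35AD U+0111

Derivation:
Byte[0]=CE: 2-byte lead, need 1 cont bytes. acc=0xE
Byte[1]=B1: continuation. acc=(acc<<6)|0x31=0x3B1
Completed: cp=U+03B1 (starts at byte 0)
Byte[2]=E4: 3-byte lead, need 2 cont bytes. acc=0x4
Byte[3]=BA: continuation. acc=(acc<<6)|0x3A=0x13A
Byte[4]=9A: continuation. acc=(acc<<6)|0x1A=0x4E9A
Completed: cp=U+4E9A (starts at byte 2)
Byte[5]=31: 1-byte ASCII. cp=U+0031
Byte[6]=E3: 3-byte lead, need 2 cont bytes. acc=0x3
Byte[7]=96: continuation. acc=(acc<<6)|0x16=0xD6
Byte[8]=AD: continuation. acc=(acc<<6)|0x2D=0x35AD
Completed: cp=U+35AD (starts at byte 6)
Byte[9]=C4: 2-byte lead, need 1 cont bytes. acc=0x4
Byte[10]=91: continuation. acc=(acc<<6)|0x11=0x111
Completed: cp=U+0111 (starts at byte 9)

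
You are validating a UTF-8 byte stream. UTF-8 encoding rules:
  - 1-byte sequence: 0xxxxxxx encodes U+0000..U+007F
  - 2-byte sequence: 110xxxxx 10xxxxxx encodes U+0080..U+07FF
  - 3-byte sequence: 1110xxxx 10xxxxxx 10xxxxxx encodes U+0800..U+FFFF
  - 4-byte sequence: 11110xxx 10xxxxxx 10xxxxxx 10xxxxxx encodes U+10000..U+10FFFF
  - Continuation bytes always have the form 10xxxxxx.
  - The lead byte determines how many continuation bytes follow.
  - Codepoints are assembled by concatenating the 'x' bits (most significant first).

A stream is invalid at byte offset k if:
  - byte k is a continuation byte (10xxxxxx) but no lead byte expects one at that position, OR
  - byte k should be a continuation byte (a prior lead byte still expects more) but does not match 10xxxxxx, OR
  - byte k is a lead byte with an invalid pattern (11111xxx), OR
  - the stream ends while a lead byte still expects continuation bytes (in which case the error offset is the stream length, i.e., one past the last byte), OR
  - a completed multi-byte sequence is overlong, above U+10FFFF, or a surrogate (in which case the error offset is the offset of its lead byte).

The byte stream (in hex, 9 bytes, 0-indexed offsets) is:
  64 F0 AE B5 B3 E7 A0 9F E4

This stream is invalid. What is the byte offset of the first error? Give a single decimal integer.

Answer: 9

Derivation:
Byte[0]=64: 1-byte ASCII. cp=U+0064
Byte[1]=F0: 4-byte lead, need 3 cont bytes. acc=0x0
Byte[2]=AE: continuation. acc=(acc<<6)|0x2E=0x2E
Byte[3]=B5: continuation. acc=(acc<<6)|0x35=0xBB5
Byte[4]=B3: continuation. acc=(acc<<6)|0x33=0x2ED73
Completed: cp=U+2ED73 (starts at byte 1)
Byte[5]=E7: 3-byte lead, need 2 cont bytes. acc=0x7
Byte[6]=A0: continuation. acc=(acc<<6)|0x20=0x1E0
Byte[7]=9F: continuation. acc=(acc<<6)|0x1F=0x781F
Completed: cp=U+781F (starts at byte 5)
Byte[8]=E4: 3-byte lead, need 2 cont bytes. acc=0x4
Byte[9]: stream ended, expected continuation. INVALID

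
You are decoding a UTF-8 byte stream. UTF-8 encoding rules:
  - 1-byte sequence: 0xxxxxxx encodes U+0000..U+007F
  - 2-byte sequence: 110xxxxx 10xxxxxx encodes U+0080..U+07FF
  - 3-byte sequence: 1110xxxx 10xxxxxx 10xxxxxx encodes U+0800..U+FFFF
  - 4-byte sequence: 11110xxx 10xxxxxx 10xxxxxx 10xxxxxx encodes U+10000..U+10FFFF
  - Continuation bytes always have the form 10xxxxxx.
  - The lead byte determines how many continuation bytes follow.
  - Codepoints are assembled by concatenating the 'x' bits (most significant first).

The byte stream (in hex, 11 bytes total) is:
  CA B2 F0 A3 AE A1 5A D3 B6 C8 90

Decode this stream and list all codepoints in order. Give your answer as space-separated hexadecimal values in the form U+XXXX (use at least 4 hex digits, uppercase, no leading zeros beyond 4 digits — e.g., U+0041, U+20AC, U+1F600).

Answer: U+02B2 U+23BA1 U+005A U+04F6 U+0210

Derivation:
Byte[0]=CA: 2-byte lead, need 1 cont bytes. acc=0xA
Byte[1]=B2: continuation. acc=(acc<<6)|0x32=0x2B2
Completed: cp=U+02B2 (starts at byte 0)
Byte[2]=F0: 4-byte lead, need 3 cont bytes. acc=0x0
Byte[3]=A3: continuation. acc=(acc<<6)|0x23=0x23
Byte[4]=AE: continuation. acc=(acc<<6)|0x2E=0x8EE
Byte[5]=A1: continuation. acc=(acc<<6)|0x21=0x23BA1
Completed: cp=U+23BA1 (starts at byte 2)
Byte[6]=5A: 1-byte ASCII. cp=U+005A
Byte[7]=D3: 2-byte lead, need 1 cont bytes. acc=0x13
Byte[8]=B6: continuation. acc=(acc<<6)|0x36=0x4F6
Completed: cp=U+04F6 (starts at byte 7)
Byte[9]=C8: 2-byte lead, need 1 cont bytes. acc=0x8
Byte[10]=90: continuation. acc=(acc<<6)|0x10=0x210
Completed: cp=U+0210 (starts at byte 9)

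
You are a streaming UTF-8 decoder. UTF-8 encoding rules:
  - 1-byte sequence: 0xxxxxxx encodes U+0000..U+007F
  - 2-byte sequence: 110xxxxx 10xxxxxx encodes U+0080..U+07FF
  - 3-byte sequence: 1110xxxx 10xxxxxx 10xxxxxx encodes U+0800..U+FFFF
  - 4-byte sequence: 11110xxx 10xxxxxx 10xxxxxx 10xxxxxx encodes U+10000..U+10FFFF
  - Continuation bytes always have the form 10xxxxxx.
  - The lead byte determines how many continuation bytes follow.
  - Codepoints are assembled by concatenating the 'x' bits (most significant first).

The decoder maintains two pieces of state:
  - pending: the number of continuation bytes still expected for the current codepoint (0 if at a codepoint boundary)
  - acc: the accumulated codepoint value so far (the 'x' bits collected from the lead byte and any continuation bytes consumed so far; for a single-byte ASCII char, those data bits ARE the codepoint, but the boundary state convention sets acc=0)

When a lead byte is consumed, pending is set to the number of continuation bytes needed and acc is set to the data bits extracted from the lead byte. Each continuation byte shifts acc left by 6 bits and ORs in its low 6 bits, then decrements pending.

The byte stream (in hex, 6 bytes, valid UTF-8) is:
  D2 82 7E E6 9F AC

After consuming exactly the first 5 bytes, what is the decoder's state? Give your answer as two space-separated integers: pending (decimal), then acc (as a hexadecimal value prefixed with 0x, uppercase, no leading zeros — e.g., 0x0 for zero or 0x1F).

Answer: 1 0x19F

Derivation:
Byte[0]=D2: 2-byte lead. pending=1, acc=0x12
Byte[1]=82: continuation. acc=(acc<<6)|0x02=0x482, pending=0
Byte[2]=7E: 1-byte. pending=0, acc=0x0
Byte[3]=E6: 3-byte lead. pending=2, acc=0x6
Byte[4]=9F: continuation. acc=(acc<<6)|0x1F=0x19F, pending=1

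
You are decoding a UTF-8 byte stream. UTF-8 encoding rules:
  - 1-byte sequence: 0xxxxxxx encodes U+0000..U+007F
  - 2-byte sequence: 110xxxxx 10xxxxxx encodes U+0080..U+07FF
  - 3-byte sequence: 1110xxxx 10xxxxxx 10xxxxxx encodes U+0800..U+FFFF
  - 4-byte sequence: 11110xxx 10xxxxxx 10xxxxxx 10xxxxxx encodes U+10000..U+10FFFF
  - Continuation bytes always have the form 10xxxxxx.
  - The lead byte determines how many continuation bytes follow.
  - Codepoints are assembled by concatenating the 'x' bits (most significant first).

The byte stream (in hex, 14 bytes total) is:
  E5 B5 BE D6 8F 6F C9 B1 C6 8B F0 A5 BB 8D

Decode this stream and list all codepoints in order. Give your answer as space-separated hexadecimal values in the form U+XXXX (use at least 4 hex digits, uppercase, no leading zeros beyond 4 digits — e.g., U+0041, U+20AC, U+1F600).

Byte[0]=E5: 3-byte lead, need 2 cont bytes. acc=0x5
Byte[1]=B5: continuation. acc=(acc<<6)|0x35=0x175
Byte[2]=BE: continuation. acc=(acc<<6)|0x3E=0x5D7E
Completed: cp=U+5D7E (starts at byte 0)
Byte[3]=D6: 2-byte lead, need 1 cont bytes. acc=0x16
Byte[4]=8F: continuation. acc=(acc<<6)|0x0F=0x58F
Completed: cp=U+058F (starts at byte 3)
Byte[5]=6F: 1-byte ASCII. cp=U+006F
Byte[6]=C9: 2-byte lead, need 1 cont bytes. acc=0x9
Byte[7]=B1: continuation. acc=(acc<<6)|0x31=0x271
Completed: cp=U+0271 (starts at byte 6)
Byte[8]=C6: 2-byte lead, need 1 cont bytes. acc=0x6
Byte[9]=8B: continuation. acc=(acc<<6)|0x0B=0x18B
Completed: cp=U+018B (starts at byte 8)
Byte[10]=F0: 4-byte lead, need 3 cont bytes. acc=0x0
Byte[11]=A5: continuation. acc=(acc<<6)|0x25=0x25
Byte[12]=BB: continuation. acc=(acc<<6)|0x3B=0x97B
Byte[13]=8D: continuation. acc=(acc<<6)|0x0D=0x25ECD
Completed: cp=U+25ECD (starts at byte 10)

Answer: U+5D7E U+058F U+006F U+0271 U+018B U+25ECD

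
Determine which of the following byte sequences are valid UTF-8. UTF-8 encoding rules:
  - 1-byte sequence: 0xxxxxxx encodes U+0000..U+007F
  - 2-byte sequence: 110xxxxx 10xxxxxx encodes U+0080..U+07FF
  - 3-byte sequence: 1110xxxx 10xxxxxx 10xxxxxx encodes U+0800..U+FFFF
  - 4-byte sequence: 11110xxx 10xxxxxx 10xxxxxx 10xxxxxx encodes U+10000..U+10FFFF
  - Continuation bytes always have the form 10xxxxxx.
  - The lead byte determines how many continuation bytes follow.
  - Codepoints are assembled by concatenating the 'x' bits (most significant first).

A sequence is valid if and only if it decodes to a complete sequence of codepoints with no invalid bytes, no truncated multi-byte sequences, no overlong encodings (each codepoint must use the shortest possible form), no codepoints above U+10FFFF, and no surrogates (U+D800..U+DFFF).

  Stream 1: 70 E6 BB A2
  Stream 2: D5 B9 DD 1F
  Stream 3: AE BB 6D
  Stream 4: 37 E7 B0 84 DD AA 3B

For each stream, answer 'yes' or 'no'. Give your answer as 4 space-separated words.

Stream 1: decodes cleanly. VALID
Stream 2: error at byte offset 3. INVALID
Stream 3: error at byte offset 0. INVALID
Stream 4: decodes cleanly. VALID

Answer: yes no no yes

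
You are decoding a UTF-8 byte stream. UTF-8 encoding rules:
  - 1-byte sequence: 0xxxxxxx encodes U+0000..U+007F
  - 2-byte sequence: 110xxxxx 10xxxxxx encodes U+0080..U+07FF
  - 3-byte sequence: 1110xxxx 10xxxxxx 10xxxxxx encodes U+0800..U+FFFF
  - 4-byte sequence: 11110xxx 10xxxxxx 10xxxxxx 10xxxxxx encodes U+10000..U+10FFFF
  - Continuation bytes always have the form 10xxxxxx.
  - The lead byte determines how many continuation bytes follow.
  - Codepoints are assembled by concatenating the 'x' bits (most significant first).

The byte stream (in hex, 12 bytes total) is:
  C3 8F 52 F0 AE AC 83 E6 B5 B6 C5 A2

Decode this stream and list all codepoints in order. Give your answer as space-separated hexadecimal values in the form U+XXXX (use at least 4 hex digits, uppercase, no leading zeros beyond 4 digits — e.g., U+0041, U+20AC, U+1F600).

Byte[0]=C3: 2-byte lead, need 1 cont bytes. acc=0x3
Byte[1]=8F: continuation. acc=(acc<<6)|0x0F=0xCF
Completed: cp=U+00CF (starts at byte 0)
Byte[2]=52: 1-byte ASCII. cp=U+0052
Byte[3]=F0: 4-byte lead, need 3 cont bytes. acc=0x0
Byte[4]=AE: continuation. acc=(acc<<6)|0x2E=0x2E
Byte[5]=AC: continuation. acc=(acc<<6)|0x2C=0xBAC
Byte[6]=83: continuation. acc=(acc<<6)|0x03=0x2EB03
Completed: cp=U+2EB03 (starts at byte 3)
Byte[7]=E6: 3-byte lead, need 2 cont bytes. acc=0x6
Byte[8]=B5: continuation. acc=(acc<<6)|0x35=0x1B5
Byte[9]=B6: continuation. acc=(acc<<6)|0x36=0x6D76
Completed: cp=U+6D76 (starts at byte 7)
Byte[10]=C5: 2-byte lead, need 1 cont bytes. acc=0x5
Byte[11]=A2: continuation. acc=(acc<<6)|0x22=0x162
Completed: cp=U+0162 (starts at byte 10)

Answer: U+00CF U+0052 U+2EB03 U+6D76 U+0162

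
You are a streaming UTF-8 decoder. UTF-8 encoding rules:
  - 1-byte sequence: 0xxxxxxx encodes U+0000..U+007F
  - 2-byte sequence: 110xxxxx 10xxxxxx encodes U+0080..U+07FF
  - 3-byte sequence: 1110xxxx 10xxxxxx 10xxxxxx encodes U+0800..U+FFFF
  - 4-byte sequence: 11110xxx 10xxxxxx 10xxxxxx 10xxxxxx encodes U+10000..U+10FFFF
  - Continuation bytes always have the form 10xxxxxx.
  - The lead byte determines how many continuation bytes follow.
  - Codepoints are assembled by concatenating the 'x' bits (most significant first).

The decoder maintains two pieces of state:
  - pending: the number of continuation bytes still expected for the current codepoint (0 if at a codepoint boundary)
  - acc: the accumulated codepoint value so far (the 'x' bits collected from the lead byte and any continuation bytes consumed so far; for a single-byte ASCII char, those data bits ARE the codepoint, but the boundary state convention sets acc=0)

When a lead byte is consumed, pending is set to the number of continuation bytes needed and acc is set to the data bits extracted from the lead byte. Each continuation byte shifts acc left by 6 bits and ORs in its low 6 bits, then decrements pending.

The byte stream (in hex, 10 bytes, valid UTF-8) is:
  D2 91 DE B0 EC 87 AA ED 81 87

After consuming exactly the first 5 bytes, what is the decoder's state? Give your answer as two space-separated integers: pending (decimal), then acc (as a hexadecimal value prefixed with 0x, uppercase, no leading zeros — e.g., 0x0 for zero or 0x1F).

Answer: 2 0xC

Derivation:
Byte[0]=D2: 2-byte lead. pending=1, acc=0x12
Byte[1]=91: continuation. acc=(acc<<6)|0x11=0x491, pending=0
Byte[2]=DE: 2-byte lead. pending=1, acc=0x1E
Byte[3]=B0: continuation. acc=(acc<<6)|0x30=0x7B0, pending=0
Byte[4]=EC: 3-byte lead. pending=2, acc=0xC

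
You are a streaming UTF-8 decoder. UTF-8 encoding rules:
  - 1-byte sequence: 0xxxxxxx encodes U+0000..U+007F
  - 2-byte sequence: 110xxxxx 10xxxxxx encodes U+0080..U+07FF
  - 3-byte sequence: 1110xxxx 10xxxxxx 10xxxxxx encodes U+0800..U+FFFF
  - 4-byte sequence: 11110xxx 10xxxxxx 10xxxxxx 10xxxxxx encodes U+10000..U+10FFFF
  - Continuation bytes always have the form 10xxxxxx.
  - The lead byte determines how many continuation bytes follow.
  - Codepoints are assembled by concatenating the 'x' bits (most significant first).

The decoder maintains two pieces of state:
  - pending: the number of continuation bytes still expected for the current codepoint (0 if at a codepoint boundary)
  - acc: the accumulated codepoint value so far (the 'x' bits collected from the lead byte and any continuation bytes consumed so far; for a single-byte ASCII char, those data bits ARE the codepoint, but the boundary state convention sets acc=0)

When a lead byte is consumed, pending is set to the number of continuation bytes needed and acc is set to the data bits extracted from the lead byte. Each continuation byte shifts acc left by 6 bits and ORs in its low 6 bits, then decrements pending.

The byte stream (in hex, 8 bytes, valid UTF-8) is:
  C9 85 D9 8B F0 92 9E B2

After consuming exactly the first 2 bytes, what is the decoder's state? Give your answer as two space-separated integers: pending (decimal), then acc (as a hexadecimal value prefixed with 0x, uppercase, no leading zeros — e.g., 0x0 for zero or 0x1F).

Answer: 0 0x245

Derivation:
Byte[0]=C9: 2-byte lead. pending=1, acc=0x9
Byte[1]=85: continuation. acc=(acc<<6)|0x05=0x245, pending=0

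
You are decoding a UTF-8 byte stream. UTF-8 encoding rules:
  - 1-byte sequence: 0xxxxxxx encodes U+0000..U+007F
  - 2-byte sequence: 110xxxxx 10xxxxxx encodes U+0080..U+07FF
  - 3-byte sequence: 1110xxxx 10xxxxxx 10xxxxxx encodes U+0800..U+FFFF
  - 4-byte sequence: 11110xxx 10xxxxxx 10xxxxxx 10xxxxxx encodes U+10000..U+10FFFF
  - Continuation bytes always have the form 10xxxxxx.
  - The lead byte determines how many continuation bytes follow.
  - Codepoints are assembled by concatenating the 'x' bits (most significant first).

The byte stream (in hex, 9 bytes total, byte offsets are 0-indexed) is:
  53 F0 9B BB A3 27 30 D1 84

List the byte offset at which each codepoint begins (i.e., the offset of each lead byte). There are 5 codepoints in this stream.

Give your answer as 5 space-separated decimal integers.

Byte[0]=53: 1-byte ASCII. cp=U+0053
Byte[1]=F0: 4-byte lead, need 3 cont bytes. acc=0x0
Byte[2]=9B: continuation. acc=(acc<<6)|0x1B=0x1B
Byte[3]=BB: continuation. acc=(acc<<6)|0x3B=0x6FB
Byte[4]=A3: continuation. acc=(acc<<6)|0x23=0x1BEE3
Completed: cp=U+1BEE3 (starts at byte 1)
Byte[5]=27: 1-byte ASCII. cp=U+0027
Byte[6]=30: 1-byte ASCII. cp=U+0030
Byte[7]=D1: 2-byte lead, need 1 cont bytes. acc=0x11
Byte[8]=84: continuation. acc=(acc<<6)|0x04=0x444
Completed: cp=U+0444 (starts at byte 7)

Answer: 0 1 5 6 7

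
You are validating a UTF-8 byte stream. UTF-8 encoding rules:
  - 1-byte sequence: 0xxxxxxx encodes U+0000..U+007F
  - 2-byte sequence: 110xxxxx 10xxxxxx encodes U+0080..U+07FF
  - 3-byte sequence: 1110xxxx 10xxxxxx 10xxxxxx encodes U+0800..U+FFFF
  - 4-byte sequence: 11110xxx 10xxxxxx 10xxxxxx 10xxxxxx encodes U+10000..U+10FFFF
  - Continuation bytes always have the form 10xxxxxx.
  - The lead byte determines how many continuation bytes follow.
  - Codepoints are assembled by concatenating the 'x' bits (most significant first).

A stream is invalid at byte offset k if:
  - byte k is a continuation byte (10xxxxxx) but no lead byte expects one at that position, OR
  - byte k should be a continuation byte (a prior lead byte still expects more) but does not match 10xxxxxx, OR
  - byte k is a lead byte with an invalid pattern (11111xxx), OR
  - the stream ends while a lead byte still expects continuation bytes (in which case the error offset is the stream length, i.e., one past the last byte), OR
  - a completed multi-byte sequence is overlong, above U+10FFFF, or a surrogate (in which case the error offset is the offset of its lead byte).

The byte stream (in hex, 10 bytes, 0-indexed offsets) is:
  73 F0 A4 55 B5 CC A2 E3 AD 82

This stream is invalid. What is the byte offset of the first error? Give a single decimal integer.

Byte[0]=73: 1-byte ASCII. cp=U+0073
Byte[1]=F0: 4-byte lead, need 3 cont bytes. acc=0x0
Byte[2]=A4: continuation. acc=(acc<<6)|0x24=0x24
Byte[3]=55: expected 10xxxxxx continuation. INVALID

Answer: 3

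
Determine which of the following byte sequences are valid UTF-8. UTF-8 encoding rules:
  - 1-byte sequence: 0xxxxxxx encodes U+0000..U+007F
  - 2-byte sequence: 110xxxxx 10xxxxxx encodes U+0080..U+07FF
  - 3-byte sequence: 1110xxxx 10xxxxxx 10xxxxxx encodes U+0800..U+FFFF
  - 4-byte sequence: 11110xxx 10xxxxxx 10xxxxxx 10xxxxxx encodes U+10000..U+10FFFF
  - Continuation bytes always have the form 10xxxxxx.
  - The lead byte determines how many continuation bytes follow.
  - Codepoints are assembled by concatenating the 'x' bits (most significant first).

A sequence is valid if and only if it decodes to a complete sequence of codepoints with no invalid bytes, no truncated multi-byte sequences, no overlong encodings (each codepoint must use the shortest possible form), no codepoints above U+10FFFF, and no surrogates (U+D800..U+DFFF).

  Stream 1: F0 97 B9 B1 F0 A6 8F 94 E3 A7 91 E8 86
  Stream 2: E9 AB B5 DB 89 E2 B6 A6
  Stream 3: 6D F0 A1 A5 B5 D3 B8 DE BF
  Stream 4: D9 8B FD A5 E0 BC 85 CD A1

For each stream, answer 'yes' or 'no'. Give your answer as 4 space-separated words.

Answer: no yes yes no

Derivation:
Stream 1: error at byte offset 13. INVALID
Stream 2: decodes cleanly. VALID
Stream 3: decodes cleanly. VALID
Stream 4: error at byte offset 2. INVALID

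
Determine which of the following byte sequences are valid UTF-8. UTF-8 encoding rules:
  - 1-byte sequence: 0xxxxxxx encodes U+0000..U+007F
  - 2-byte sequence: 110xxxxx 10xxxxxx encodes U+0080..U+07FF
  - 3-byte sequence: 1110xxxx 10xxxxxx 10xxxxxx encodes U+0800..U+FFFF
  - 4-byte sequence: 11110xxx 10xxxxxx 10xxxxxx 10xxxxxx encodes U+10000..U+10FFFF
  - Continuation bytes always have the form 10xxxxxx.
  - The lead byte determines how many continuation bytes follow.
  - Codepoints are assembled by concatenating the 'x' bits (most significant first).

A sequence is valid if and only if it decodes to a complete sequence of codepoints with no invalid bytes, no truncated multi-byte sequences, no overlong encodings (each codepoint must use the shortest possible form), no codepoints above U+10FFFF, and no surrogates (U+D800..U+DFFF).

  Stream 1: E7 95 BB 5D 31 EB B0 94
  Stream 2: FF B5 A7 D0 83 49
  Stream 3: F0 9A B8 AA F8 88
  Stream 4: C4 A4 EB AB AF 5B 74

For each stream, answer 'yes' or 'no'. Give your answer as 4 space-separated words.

Stream 1: decodes cleanly. VALID
Stream 2: error at byte offset 0. INVALID
Stream 3: error at byte offset 4. INVALID
Stream 4: decodes cleanly. VALID

Answer: yes no no yes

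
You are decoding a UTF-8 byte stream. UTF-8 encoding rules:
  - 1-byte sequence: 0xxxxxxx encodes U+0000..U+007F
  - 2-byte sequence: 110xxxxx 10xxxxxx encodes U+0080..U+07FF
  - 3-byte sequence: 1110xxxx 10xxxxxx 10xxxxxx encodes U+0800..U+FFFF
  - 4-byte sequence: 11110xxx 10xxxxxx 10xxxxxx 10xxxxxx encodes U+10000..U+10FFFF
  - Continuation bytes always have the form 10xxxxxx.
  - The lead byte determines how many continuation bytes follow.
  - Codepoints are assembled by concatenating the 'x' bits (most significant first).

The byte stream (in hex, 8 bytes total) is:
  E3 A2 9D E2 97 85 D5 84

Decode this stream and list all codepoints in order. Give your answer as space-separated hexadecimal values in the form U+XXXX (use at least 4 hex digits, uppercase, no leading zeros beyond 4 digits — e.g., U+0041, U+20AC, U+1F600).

Byte[0]=E3: 3-byte lead, need 2 cont bytes. acc=0x3
Byte[1]=A2: continuation. acc=(acc<<6)|0x22=0xE2
Byte[2]=9D: continuation. acc=(acc<<6)|0x1D=0x389D
Completed: cp=U+389D (starts at byte 0)
Byte[3]=E2: 3-byte lead, need 2 cont bytes. acc=0x2
Byte[4]=97: continuation. acc=(acc<<6)|0x17=0x97
Byte[5]=85: continuation. acc=(acc<<6)|0x05=0x25C5
Completed: cp=U+25C5 (starts at byte 3)
Byte[6]=D5: 2-byte lead, need 1 cont bytes. acc=0x15
Byte[7]=84: continuation. acc=(acc<<6)|0x04=0x544
Completed: cp=U+0544 (starts at byte 6)

Answer: U+389D U+25C5 U+0544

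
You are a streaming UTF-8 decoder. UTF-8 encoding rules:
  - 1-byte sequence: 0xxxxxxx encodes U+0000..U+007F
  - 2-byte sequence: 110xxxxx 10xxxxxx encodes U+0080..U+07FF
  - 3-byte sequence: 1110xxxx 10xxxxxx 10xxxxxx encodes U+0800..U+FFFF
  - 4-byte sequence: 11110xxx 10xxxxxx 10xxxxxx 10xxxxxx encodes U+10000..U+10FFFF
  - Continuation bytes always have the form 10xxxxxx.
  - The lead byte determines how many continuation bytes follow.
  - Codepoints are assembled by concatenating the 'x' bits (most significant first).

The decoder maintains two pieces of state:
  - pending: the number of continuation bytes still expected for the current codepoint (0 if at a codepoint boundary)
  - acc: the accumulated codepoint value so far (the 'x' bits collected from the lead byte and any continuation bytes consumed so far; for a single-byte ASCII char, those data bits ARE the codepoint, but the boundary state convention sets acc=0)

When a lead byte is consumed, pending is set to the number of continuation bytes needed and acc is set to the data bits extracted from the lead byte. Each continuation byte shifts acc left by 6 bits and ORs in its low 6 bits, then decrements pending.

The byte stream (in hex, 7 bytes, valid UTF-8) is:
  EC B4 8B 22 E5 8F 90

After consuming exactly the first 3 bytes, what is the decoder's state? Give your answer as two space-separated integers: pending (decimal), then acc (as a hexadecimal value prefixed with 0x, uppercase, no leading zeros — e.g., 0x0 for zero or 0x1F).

Answer: 0 0xCD0B

Derivation:
Byte[0]=EC: 3-byte lead. pending=2, acc=0xC
Byte[1]=B4: continuation. acc=(acc<<6)|0x34=0x334, pending=1
Byte[2]=8B: continuation. acc=(acc<<6)|0x0B=0xCD0B, pending=0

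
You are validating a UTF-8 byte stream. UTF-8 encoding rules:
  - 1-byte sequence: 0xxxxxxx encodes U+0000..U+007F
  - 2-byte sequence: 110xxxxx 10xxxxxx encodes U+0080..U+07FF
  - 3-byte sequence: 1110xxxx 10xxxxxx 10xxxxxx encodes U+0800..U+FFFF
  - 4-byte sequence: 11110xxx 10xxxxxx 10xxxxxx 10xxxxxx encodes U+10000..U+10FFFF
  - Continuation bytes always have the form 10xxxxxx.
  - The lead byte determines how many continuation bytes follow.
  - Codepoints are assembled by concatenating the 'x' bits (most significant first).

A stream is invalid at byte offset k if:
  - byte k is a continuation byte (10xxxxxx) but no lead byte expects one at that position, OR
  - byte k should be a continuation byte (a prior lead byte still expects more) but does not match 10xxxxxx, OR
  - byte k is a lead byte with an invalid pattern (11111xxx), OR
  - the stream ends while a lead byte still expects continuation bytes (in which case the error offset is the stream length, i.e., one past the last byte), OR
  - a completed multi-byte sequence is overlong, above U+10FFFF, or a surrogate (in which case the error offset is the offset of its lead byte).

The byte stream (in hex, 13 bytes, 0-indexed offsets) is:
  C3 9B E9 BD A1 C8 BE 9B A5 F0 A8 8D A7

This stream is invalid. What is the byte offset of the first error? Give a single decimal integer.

Answer: 7

Derivation:
Byte[0]=C3: 2-byte lead, need 1 cont bytes. acc=0x3
Byte[1]=9B: continuation. acc=(acc<<6)|0x1B=0xDB
Completed: cp=U+00DB (starts at byte 0)
Byte[2]=E9: 3-byte lead, need 2 cont bytes. acc=0x9
Byte[3]=BD: continuation. acc=(acc<<6)|0x3D=0x27D
Byte[4]=A1: continuation. acc=(acc<<6)|0x21=0x9F61
Completed: cp=U+9F61 (starts at byte 2)
Byte[5]=C8: 2-byte lead, need 1 cont bytes. acc=0x8
Byte[6]=BE: continuation. acc=(acc<<6)|0x3E=0x23E
Completed: cp=U+023E (starts at byte 5)
Byte[7]=9B: INVALID lead byte (not 0xxx/110x/1110/11110)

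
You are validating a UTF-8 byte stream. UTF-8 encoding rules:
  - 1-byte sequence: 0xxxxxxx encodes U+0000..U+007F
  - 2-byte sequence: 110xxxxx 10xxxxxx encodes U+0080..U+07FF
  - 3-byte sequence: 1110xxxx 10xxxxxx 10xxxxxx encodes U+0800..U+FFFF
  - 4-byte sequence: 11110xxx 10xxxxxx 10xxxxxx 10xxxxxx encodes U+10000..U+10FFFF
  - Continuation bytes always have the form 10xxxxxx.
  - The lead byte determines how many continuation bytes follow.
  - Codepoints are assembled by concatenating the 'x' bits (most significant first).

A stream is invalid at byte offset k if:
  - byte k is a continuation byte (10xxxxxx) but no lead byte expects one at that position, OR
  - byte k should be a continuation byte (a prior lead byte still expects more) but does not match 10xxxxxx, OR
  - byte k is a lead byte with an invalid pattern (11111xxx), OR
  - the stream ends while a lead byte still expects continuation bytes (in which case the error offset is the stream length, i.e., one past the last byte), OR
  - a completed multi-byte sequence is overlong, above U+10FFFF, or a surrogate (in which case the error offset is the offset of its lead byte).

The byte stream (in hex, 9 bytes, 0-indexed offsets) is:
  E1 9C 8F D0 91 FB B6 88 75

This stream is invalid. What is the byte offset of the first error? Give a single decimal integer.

Answer: 5

Derivation:
Byte[0]=E1: 3-byte lead, need 2 cont bytes. acc=0x1
Byte[1]=9C: continuation. acc=(acc<<6)|0x1C=0x5C
Byte[2]=8F: continuation. acc=(acc<<6)|0x0F=0x170F
Completed: cp=U+170F (starts at byte 0)
Byte[3]=D0: 2-byte lead, need 1 cont bytes. acc=0x10
Byte[4]=91: continuation. acc=(acc<<6)|0x11=0x411
Completed: cp=U+0411 (starts at byte 3)
Byte[5]=FB: INVALID lead byte (not 0xxx/110x/1110/11110)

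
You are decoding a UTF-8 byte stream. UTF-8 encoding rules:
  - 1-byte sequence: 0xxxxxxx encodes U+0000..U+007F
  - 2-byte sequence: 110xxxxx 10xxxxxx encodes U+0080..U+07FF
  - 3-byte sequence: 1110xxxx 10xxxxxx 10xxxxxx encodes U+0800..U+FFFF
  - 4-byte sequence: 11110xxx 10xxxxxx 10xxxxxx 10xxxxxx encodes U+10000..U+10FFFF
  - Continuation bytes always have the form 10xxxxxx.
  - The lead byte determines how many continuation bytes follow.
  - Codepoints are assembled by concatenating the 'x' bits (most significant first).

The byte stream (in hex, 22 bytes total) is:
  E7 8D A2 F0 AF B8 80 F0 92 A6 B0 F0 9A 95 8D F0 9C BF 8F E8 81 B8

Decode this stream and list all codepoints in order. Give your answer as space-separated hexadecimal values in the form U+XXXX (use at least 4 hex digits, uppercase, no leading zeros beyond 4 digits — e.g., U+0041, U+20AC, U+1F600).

Byte[0]=E7: 3-byte lead, need 2 cont bytes. acc=0x7
Byte[1]=8D: continuation. acc=(acc<<6)|0x0D=0x1CD
Byte[2]=A2: continuation. acc=(acc<<6)|0x22=0x7362
Completed: cp=U+7362 (starts at byte 0)
Byte[3]=F0: 4-byte lead, need 3 cont bytes. acc=0x0
Byte[4]=AF: continuation. acc=(acc<<6)|0x2F=0x2F
Byte[5]=B8: continuation. acc=(acc<<6)|0x38=0xBF8
Byte[6]=80: continuation. acc=(acc<<6)|0x00=0x2FE00
Completed: cp=U+2FE00 (starts at byte 3)
Byte[7]=F0: 4-byte lead, need 3 cont bytes. acc=0x0
Byte[8]=92: continuation. acc=(acc<<6)|0x12=0x12
Byte[9]=A6: continuation. acc=(acc<<6)|0x26=0x4A6
Byte[10]=B0: continuation. acc=(acc<<6)|0x30=0x129B0
Completed: cp=U+129B0 (starts at byte 7)
Byte[11]=F0: 4-byte lead, need 3 cont bytes. acc=0x0
Byte[12]=9A: continuation. acc=(acc<<6)|0x1A=0x1A
Byte[13]=95: continuation. acc=(acc<<6)|0x15=0x695
Byte[14]=8D: continuation. acc=(acc<<6)|0x0D=0x1A54D
Completed: cp=U+1A54D (starts at byte 11)
Byte[15]=F0: 4-byte lead, need 3 cont bytes. acc=0x0
Byte[16]=9C: continuation. acc=(acc<<6)|0x1C=0x1C
Byte[17]=BF: continuation. acc=(acc<<6)|0x3F=0x73F
Byte[18]=8F: continuation. acc=(acc<<6)|0x0F=0x1CFCF
Completed: cp=U+1CFCF (starts at byte 15)
Byte[19]=E8: 3-byte lead, need 2 cont bytes. acc=0x8
Byte[20]=81: continuation. acc=(acc<<6)|0x01=0x201
Byte[21]=B8: continuation. acc=(acc<<6)|0x38=0x8078
Completed: cp=U+8078 (starts at byte 19)

Answer: U+7362 U+2FE00 U+129B0 U+1A54D U+1CFCF U+8078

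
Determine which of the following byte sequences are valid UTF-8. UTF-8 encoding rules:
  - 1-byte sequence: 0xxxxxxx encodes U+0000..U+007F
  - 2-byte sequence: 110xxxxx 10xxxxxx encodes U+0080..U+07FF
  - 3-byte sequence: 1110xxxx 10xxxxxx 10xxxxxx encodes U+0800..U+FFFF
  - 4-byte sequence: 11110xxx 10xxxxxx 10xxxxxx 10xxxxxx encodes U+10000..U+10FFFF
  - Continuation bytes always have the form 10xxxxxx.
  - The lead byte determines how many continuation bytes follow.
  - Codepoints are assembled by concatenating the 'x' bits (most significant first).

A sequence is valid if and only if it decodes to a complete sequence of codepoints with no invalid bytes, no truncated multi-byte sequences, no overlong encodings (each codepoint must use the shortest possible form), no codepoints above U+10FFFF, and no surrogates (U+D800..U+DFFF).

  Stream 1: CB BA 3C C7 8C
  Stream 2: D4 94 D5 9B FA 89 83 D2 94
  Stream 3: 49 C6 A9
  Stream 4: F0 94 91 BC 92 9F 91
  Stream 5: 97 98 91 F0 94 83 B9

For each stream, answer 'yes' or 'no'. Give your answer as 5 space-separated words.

Answer: yes no yes no no

Derivation:
Stream 1: decodes cleanly. VALID
Stream 2: error at byte offset 4. INVALID
Stream 3: decodes cleanly. VALID
Stream 4: error at byte offset 4. INVALID
Stream 5: error at byte offset 0. INVALID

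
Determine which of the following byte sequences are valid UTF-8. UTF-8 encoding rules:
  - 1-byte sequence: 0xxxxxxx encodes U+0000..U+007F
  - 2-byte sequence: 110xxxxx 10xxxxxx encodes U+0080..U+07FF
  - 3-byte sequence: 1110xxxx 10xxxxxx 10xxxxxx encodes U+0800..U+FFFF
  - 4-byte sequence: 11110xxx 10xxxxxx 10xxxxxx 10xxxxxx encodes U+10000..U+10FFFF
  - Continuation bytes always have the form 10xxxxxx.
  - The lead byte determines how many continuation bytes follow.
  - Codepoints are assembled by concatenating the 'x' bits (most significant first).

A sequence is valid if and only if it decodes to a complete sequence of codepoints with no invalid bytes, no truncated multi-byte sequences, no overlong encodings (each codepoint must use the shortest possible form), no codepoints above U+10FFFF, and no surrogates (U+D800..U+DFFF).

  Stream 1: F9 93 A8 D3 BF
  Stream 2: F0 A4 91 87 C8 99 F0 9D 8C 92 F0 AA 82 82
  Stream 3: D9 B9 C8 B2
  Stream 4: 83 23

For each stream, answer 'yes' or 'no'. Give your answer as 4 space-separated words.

Answer: no yes yes no

Derivation:
Stream 1: error at byte offset 0. INVALID
Stream 2: decodes cleanly. VALID
Stream 3: decodes cleanly. VALID
Stream 4: error at byte offset 0. INVALID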